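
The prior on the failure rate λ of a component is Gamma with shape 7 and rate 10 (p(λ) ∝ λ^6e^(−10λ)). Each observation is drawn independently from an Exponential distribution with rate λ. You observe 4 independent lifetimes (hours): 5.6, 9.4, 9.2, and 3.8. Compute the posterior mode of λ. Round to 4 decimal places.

λ̂_MAP = 0.2632

The Exponential(rate=λ) likelihood is ∝ λ^n e^(−λΣtᵢ). Here n = 4 and Σtᵢ = 5.6 + 9.4 + 9.2 + 3.8 = 28.
Posterior ∝ λ^6e^(−10λ) · λ^4e^(−28λ) = λ^10e^(−38λ), i.e. Gamma(11, 38).
Mode = (a−1)/b = 10/38 ≈ 0.2632.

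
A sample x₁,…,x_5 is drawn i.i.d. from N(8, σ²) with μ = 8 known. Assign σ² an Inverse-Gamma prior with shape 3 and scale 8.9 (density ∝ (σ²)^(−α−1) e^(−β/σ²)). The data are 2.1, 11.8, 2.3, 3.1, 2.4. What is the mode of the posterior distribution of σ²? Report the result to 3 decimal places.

Sum of squared deviations about the known mean: SS = (2.1−8)² + (11.8−8)² + (2.3−8)² + (3.1−8)² + (2.4−8)² = 137.11.
The Normal likelihood contributes (σ²)^(−n/2) exp(−SS/(2σ²)), so the posterior is Inverse-Gamma(α + n/2, β + SS/2) = Inverse-Gamma(5.5, 77.455).
The mode of Inverse-Gamma(a, b) is b/(a+1) = 77.455/6.5 ≈ 11.916.

σ̂²_MAP = 11.916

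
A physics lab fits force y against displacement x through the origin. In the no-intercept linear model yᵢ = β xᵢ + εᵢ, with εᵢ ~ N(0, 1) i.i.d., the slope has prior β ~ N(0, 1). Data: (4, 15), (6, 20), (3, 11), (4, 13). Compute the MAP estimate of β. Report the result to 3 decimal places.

β̂_MAP = 3.397

log p(β | y) = −Σ(yᵢ − βxᵢ)²/(2·1) − β²/(2·1) + const.
Setting the derivative to zero: Σxᵢ(yᵢ − βxᵢ)/1 − β/1 = 0, so β = Σxᵢyᵢ / (Σxᵢ² + σ²/τ²).
Σxᵢyᵢ = 4·15 + 6·20 + 3·11 + 4·13 = 265; Σxᵢ² = 77; σ²/τ² = 1.
β̂_MAP = 265 / (77 + 1) = 265/78 ≈ 3.397.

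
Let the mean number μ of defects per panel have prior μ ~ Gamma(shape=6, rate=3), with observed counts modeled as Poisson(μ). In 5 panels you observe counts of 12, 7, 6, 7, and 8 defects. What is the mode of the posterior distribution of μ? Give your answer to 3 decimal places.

Σxᵢ = 12+7+6+7+8 = 40, with n = 5.
Posterior ∝ μ^5e^(−3μ) · μ^40e^(−5μ) = μ^45e^(−8μ), i.e. Gamma(shape=46, rate=8).
The mode of a Gamma(a, b) with a ≥ 1 (shape–rate) is (a−1)/b = 45/8 ≈ 5.625.

μ̂_MAP = 5.625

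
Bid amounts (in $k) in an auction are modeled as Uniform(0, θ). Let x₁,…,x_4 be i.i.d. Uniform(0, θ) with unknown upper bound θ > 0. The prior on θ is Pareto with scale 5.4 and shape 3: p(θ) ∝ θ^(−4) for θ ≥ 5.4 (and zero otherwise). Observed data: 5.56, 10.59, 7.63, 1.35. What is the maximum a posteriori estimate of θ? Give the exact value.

The Uniform(0, θ) likelihood is θ^(−n) for θ ≥ max(xᵢ), zero otherwise. Here max(xᵢ) = 10.59.
Posterior ∝ θ^(−4) · θ^(−4) = θ^(−8) on θ ≥ max(5.4, 10.59) = 10.59.
This density is strictly decreasing in θ, so the posterior mode lies at the lower boundary of the support.

θ̂_MAP = 10.59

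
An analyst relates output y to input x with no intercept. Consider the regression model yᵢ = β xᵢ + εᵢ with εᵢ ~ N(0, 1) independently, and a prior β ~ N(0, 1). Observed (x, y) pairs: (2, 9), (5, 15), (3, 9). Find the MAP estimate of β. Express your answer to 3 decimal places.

log p(β | y) = −Σ(yᵢ − βxᵢ)²/(2·1) − β²/(2·1) + const.
Setting the derivative to zero: Σxᵢ(yᵢ − βxᵢ)/1 − β/1 = 0, so β = Σxᵢyᵢ / (Σxᵢ² + σ²/τ²).
Σxᵢyᵢ = 2·9 + 5·15 + 3·9 = 120; Σxᵢ² = 38; σ²/τ² = 1.
β̂_MAP = 120 / (38 + 1) = 120/39 ≈ 3.077.

β̂_MAP = 3.077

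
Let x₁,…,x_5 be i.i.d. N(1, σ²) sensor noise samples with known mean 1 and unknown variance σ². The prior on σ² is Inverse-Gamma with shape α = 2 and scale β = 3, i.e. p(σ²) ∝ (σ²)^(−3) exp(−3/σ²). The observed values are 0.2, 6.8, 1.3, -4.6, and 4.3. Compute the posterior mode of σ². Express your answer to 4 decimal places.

Sum of squared deviations about the known mean: SS = (0.2−1)² + (6.8−1)² + (1.3−1)² + (-4.6−1)² + (4.3−1)² = 76.62.
The Normal likelihood contributes (σ²)^(−n/2) exp(−SS/(2σ²)), so the posterior is Inverse-Gamma(α + n/2, β + SS/2) = Inverse-Gamma(4.5, 41.31).
The mode of Inverse-Gamma(a, b) is b/(a+1) = 41.31/5.5 ≈ 7.5109.

σ̂²_MAP = 7.5109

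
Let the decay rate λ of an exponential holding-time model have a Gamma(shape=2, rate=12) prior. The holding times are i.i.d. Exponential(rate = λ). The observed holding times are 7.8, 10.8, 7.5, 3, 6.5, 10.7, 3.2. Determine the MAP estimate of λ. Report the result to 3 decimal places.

The Exponential(rate=λ) likelihood is ∝ λ^n e^(−λΣtᵢ). Here n = 7 and Σtᵢ = 7.8 + 10.8 + 7.5 + 3 + 6.5 + 10.7 + 3.2 = 49.5.
Posterior ∝ λe^(−12λ) · λ^7e^(−49.5λ) = λ^8e^(−61.5λ), i.e. Gamma(9, 61.5).
Mode = (a−1)/b = 8/61.5 ≈ 0.130.

λ̂_MAP = 0.130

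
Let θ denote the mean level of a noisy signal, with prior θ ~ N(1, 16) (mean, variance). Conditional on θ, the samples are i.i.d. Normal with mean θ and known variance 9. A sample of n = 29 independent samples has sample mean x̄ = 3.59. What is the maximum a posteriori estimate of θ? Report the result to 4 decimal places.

n = 29, x̄ = 3.59.
For a Normal prior and Normal likelihood with known variance, the posterior is Normal; its mode equals its mean, the precision-weighted average.
Prior precision 1/σ₀² = 1/16 = 0.0625; data precision n/σ² = 29/9.
θ̂ = (0.0625·1 + (29/9)·3.59) / (0.0625 + 29/9) = (41869/3600)/(473/144) = 41869/11825 ≈ 3.5407.

θ̂_MAP = 3.5407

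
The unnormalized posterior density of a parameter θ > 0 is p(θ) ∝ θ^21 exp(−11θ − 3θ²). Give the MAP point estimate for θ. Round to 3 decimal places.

θ̂_MAP = 1.167

ℓ'(θ) = 21/θ − 11 − 6θ. Setting this to zero and multiplying by θ: 6θ² + 11θ − 21 = 0.
θ = (−11 + √(11² + 4·6·21)) / (2·6) = (−11 + √625) / 12 = (−11 + 25)/12 = 7/6.
ℓ''(θ) = −21/θ² − 6 < 0, confirming a maximum.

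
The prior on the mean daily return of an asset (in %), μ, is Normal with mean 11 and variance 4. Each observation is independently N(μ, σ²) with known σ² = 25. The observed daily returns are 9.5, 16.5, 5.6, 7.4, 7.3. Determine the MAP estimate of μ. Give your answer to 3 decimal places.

n = 5; x̄ = (9.5 + 16.5 + 5.6 + 7.4 + 7.3)/5 = 46.3/5 = 9.26.
For a Normal prior and Normal likelihood with known variance, the posterior is Normal; its mode equals its mean, the precision-weighted average.
Prior precision 1/σ₀² = 1/4 = 0.25; data precision n/σ² = 5/25 = 0.2.
μ̂ = (0.25·11 + 0.2·9.26) / (0.25 + 0.2) = 4.602/0.45 = 767/75 ≈ 10.227.

μ̂_MAP = 10.227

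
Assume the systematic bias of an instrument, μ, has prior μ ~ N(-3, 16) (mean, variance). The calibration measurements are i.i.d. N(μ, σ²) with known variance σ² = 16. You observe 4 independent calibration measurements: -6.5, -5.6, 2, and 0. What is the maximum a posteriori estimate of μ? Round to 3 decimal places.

μ̂_MAP = -2.620

n = 4; x̄ = ((-6.5) + (-5.6) + 2 + 0)/4 = -10.1/4 = -2.525.
For a Normal prior and Normal likelihood with known variance, the posterior is Normal; its mode equals its mean, the precision-weighted average.
Prior precision 1/σ₀² = 1/16 = 0.0625; data precision n/σ² = 4/16 = 0.25.
μ̂ = (0.0625·(-3) + 0.25·(-2.525)) / (0.0625 + 0.25) = (-0.81875)/0.3125 = -2.620.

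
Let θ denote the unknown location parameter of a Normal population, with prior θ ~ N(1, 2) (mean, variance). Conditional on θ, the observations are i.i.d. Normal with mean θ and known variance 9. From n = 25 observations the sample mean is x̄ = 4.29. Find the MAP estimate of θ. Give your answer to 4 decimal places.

θ̂_MAP = 3.7881

n = 25, x̄ = 4.29.
For a Normal prior and Normal likelihood with known variance, the posterior is Normal; its mode equals its mean, the precision-weighted average.
Prior precision 1/σ₀² = 1/2 = 0.5; data precision n/σ² = 25/9.
θ̂ = (0.5·1 + (25/9)·4.29) / (0.5 + 25/9) = (149/12)/(59/18) = 447/118 ≈ 3.7881.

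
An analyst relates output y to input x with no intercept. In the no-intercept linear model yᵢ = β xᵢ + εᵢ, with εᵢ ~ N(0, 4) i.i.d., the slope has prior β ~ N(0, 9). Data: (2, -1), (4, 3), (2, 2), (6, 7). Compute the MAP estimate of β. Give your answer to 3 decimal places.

β̂_MAP = 0.926

log p(β | y) = −Σ(yᵢ − βxᵢ)²/(2·4) − β²/(2·9) + const.
Setting the derivative to zero: Σxᵢ(yᵢ − βxᵢ)/4 − β/9 = 0, so β = Σxᵢyᵢ / (Σxᵢ² + σ²/τ²).
Σxᵢyᵢ = 2·(-1) + 4·3 + 2·2 + 6·7 = 56; Σxᵢ² = 60; σ²/τ² = 4/9.
β̂_MAP = 56 / (60 + 4/9) = 56/(544/9) = 63/68 ≈ 0.926.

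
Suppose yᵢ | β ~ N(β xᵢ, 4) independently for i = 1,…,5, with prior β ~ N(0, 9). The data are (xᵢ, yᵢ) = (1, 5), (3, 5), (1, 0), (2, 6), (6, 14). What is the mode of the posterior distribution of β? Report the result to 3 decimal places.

log p(β | y) = −Σ(yᵢ − βxᵢ)²/(2·4) − β²/(2·9) + const.
Setting the derivative to zero: Σxᵢ(yᵢ − βxᵢ)/4 − β/9 = 0, so β = Σxᵢyᵢ / (Σxᵢ² + σ²/τ²).
Σxᵢyᵢ = 1·5 + 3·5 + 1·0 + 2·6 + 6·14 = 116; Σxᵢ² = 51; σ²/τ² = 4/9.
β̂_MAP = 116 / (51 + 4/9) = 116/(463/9) = 1044/463 ≈ 2.255.

β̂_MAP = 2.255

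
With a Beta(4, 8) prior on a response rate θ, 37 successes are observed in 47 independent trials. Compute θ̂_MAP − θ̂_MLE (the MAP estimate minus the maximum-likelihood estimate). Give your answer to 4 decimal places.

MAP − MLE = -0.0855

Posterior is Beta(41, 18); MAP = (41−1)/(59−2) = 40/57 ≈ 0.70175.
MLE ignores the prior: θ̂_MLE = k/n = 37/47 ≈ 0.78723.
Difference = 40/57 − 37/47 = -229/2679 ≈ -0.0855.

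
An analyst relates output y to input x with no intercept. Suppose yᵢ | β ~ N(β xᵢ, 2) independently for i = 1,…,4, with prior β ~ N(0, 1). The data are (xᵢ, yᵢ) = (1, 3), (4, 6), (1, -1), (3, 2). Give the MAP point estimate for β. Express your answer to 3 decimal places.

log p(β | y) = −Σ(yᵢ − βxᵢ)²/(2·2) − β²/(2·1) + const.
Setting the derivative to zero: Σxᵢ(yᵢ − βxᵢ)/2 − β/1 = 0, so β = Σxᵢyᵢ / (Σxᵢ² + σ²/τ²).
Σxᵢyᵢ = 1·3 + 4·6 + 1·(-1) + 3·2 = 32; Σxᵢ² = 27; σ²/τ² = 2.
β̂_MAP = 32 / (27 + 2) = 32/29 ≈ 1.103.

β̂_MAP = 1.103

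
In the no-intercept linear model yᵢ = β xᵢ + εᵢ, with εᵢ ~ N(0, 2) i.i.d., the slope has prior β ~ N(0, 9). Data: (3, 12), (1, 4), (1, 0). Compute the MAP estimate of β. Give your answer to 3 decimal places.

β̂_MAP = 3.564

log p(β | y) = −Σ(yᵢ − βxᵢ)²/(2·2) − β²/(2·9) + const.
Setting the derivative to zero: Σxᵢ(yᵢ − βxᵢ)/2 − β/9 = 0, so β = Σxᵢyᵢ / (Σxᵢ² + σ²/τ²).
Σxᵢyᵢ = 3·12 + 1·4 + 1·0 = 40; Σxᵢ² = 11; σ²/τ² = 2/9.
β̂_MAP = 40 / (11 + 2/9) = 40/(101/9) = 360/101 ≈ 3.564.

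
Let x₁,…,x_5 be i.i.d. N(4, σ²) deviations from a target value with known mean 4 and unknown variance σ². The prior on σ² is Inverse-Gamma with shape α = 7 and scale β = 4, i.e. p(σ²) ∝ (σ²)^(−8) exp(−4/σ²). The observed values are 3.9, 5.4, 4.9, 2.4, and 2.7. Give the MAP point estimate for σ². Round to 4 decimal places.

Sum of squared deviations about the known mean: SS = (3.9−4)² + (5.4−4)² + (4.9−4)² + (2.4−4)² + (2.7−4)² = 7.03.
The Normal likelihood contributes (σ²)^(−n/2) exp(−SS/(2σ²)), so the posterior is Inverse-Gamma(α + n/2, β + SS/2) = Inverse-Gamma(9.5, 7.515).
The mode of Inverse-Gamma(a, b) is b/(a+1) = 7.515/10.5 ≈ 0.7157.

σ̂²_MAP = 0.7157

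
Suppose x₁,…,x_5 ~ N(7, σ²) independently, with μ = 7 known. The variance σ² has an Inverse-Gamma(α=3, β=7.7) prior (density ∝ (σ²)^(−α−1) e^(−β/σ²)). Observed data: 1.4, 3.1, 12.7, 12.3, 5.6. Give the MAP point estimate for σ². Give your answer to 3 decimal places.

Sum of squared deviations about the known mean: SS = (1.4−7)² + (3.1−7)² + (12.7−7)² + (12.3−7)² + (5.6−7)² = 109.11.
The Normal likelihood contributes (σ²)^(−n/2) exp(−SS/(2σ²)), so the posterior is Inverse-Gamma(α + n/2, β + SS/2) = Inverse-Gamma(5.5, 62.255).
The mode of Inverse-Gamma(a, b) is b/(a+1) = 62.255/6.5 ≈ 9.578.

σ̂²_MAP = 9.578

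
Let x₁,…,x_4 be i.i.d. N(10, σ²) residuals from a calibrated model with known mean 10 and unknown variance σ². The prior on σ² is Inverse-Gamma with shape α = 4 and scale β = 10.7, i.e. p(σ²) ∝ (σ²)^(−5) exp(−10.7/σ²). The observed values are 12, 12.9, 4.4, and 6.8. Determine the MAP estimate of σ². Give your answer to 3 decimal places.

σ̂²_MAP = 5.386

Sum of squared deviations about the known mean: SS = (12−10)² + (12.9−10)² + (4.4−10)² + (6.8−10)² = 54.01.
The Normal likelihood contributes (σ²)^(−n/2) exp(−SS/(2σ²)), so the posterior is Inverse-Gamma(α + n/2, β + SS/2) = Inverse-Gamma(6, 37.705).
The mode of Inverse-Gamma(a, b) is b/(a+1) = 37.705/7 ≈ 5.386.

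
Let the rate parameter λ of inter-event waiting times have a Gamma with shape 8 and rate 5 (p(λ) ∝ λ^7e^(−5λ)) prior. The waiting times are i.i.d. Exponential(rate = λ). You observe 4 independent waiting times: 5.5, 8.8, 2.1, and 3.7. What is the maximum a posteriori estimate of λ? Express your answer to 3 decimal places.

λ̂_MAP = 0.438

The Exponential(rate=λ) likelihood is ∝ λ^n e^(−λΣtᵢ). Here n = 4 and Σtᵢ = 5.5 + 8.8 + 2.1 + 3.7 = 20.1.
Posterior ∝ λ^7e^(−5λ) · λ^4e^(−20.1λ) = λ^11e^(−25.1λ), i.e. Gamma(12, 25.1).
Mode = (a−1)/b = 11/25.1 ≈ 0.438.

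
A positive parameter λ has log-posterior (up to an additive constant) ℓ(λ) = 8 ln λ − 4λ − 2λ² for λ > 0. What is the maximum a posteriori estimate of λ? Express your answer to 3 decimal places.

ℓ'(λ) = 8/λ − 4 − 4λ. Setting this to zero and multiplying by λ: 4λ² + 4λ − 8 = 0.
λ = (−4 + √(4² + 4·4·8)) / (2·4) = (−4 + √144) / 8 = (−4 + 12)/8 = 1.
ℓ''(λ) = −8/λ² − 4 < 0, confirming a maximum.

λ̂_MAP = 1.000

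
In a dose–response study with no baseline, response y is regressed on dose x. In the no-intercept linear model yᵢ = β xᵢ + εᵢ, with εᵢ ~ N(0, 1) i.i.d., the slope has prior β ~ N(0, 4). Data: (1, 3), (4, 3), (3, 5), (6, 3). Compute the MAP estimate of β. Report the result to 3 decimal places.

β̂_MAP = 0.771

log p(β | y) = −Σ(yᵢ − βxᵢ)²/(2·1) − β²/(2·4) + const.
Setting the derivative to zero: Σxᵢ(yᵢ − βxᵢ)/1 − β/4 = 0, so β = Σxᵢyᵢ / (Σxᵢ² + σ²/τ²).
Σxᵢyᵢ = 1·3 + 4·3 + 3·5 + 6·3 = 48; Σxᵢ² = 62; σ²/τ² = 0.25.
β̂_MAP = 48 / (62 + 0.25) = 48/62.25 ≈ 0.771.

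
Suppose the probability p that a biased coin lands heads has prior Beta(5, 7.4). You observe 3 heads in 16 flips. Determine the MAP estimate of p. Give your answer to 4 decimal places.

p̂_MAP = 0.2652

Prior: Beta(5, 7.4).
Data: 3 successes in 16 trials. The binomial likelihood contributes p^3(1−p)^13, so the posterior is Beta(5+3, 7.4+13) = Beta(8, 20.4).
For Beta(a, b) with a, b > 1 the mode is (a−1)/(a+b−2) = 7/26.4 ≈ 0.2652.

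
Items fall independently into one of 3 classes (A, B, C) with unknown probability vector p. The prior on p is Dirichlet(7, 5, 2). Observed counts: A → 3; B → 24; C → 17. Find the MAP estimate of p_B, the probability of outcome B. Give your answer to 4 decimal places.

The posterior is Dirichlet(αᵢ + nᵢ) = Dirichlet(10, 29, 19).
For a Dirichlet(a₁,…,a_K) with all aᵢ > 1, the mode has j-th component (aⱼ − 1)/(Σaᵢ − K).
Here Σaᵢ = 58 and K = 3, so p_B = (29 − 1)/(58 − 3) = 28/55 ≈ 0.5091.

MAP estimate of p_B = 0.5091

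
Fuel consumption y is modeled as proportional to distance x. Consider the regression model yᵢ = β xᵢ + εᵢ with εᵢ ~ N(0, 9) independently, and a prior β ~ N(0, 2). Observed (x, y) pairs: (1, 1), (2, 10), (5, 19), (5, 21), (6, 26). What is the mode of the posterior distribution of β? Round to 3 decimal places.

log p(β | y) = −Σ(yᵢ − βxᵢ)²/(2·9) − β²/(2·2) + const.
Setting the derivative to zero: Σxᵢ(yᵢ − βxᵢ)/9 − β/2 = 0, so β = Σxᵢyᵢ / (Σxᵢ² + σ²/τ²).
Σxᵢyᵢ = 1·1 + 2·10 + 5·19 + 5·21 + 6·26 = 377; Σxᵢ² = 91; σ²/τ² = 4.5.
β̂_MAP = 377 / (91 + 4.5) = 377/95.5 ≈ 3.948.

β̂_MAP = 3.948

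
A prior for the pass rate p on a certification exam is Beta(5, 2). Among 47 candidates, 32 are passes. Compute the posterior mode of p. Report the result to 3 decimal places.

Prior: Beta(5, 2).
Data: 32 successes in 47 trials. The binomial likelihood contributes p^32(1−p)^15, so the posterior is Beta(5+32, 2+15) = Beta(37, 17).
For Beta(a, b) with a, b > 1 the mode is (a−1)/(a+b−2) = 36/52 ≈ 0.692.

p̂_MAP = 0.692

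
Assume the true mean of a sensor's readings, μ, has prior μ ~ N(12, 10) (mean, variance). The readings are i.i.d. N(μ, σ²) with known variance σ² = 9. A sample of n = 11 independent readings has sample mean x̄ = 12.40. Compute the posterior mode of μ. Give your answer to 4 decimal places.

μ̂_MAP = 12.3697

n = 11, x̄ = 12.40.
For a Normal prior and Normal likelihood with known variance, the posterior is Normal; its mode equals its mean, the precision-weighted average.
Prior precision 1/σ₀² = 1/10 = 0.1; data precision n/σ² = 11/9.
μ̂ = (0.1·12 + (11/9)·12.4) / (0.1 + 11/9) = (736/45)/(119/90) = 1472/119 ≈ 12.3697.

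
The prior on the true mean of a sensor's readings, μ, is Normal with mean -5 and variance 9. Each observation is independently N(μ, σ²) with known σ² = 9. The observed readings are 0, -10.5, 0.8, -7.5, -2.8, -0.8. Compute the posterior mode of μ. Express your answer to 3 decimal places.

μ̂_MAP = -3.686

n = 6; x̄ = (0 + (-10.5) + 0.8 + (-7.5) + (-2.8) + (-0.8))/6 = -20.8/6 = -52/15 ≈ -3.4667.
For a Normal prior and Normal likelihood with known variance, the posterior is Normal; its mode equals its mean, the precision-weighted average.
Prior precision 1/σ₀² = 1/9; data precision n/σ² = 6/9 = 2/3.
μ̂ = ((1/9)·(-5) + (2/3)·(-52/15)) / (1/9 + 2/3) = (-43/15)/(7/9) = -129/35 ≈ -3.686.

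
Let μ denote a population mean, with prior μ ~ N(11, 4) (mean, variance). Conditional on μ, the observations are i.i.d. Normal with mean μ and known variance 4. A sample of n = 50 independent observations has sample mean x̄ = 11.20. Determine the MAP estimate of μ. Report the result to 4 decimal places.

n = 50, x̄ = 11.20.
For a Normal prior and Normal likelihood with known variance, the posterior is Normal; its mode equals its mean, the precision-weighted average.
Prior precision 1/σ₀² = 1/4 = 0.25; data precision n/σ² = 50/4 = 12.5.
μ̂ = (0.25·11 + 12.5·11.2) / (0.25 + 12.5) = 142.75/12.75 = 571/51 ≈ 11.1961.

μ̂_MAP = 11.1961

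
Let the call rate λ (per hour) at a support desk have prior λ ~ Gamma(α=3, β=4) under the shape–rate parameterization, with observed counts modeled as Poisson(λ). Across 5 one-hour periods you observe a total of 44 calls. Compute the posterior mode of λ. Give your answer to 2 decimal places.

Σxᵢ = 44, n = 5.
Posterior ∝ λ^2e^(−4λ) · λ^44e^(−5λ) = λ^46e^(−9λ), i.e. Gamma(shape=47, rate=9).
The mode of a Gamma(a, b) with a ≥ 1 (shape–rate) is (a−1)/b = 46/9 ≈ 5.11.

λ̂_MAP = 5.11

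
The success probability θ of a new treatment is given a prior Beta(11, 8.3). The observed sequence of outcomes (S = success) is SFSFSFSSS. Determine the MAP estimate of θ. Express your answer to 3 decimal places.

θ̂_MAP = 0.608

Prior: Beta(11, 8.3).
Data: 6 successes in 9 trials (from the sequence). The binomial likelihood contributes θ^6(1−θ)^3, so the posterior is Beta(11+6, 8.3+3) = Beta(17, 11.3).
For Beta(a, b) with a, b > 1 the mode is (a−1)/(a+b−2) = 16/26.3 ≈ 0.608.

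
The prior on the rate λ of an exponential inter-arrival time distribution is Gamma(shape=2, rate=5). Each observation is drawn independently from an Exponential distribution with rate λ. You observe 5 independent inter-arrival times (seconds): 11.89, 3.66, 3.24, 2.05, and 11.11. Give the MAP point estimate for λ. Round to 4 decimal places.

λ̂_MAP = 0.1624

The Exponential(rate=λ) likelihood is ∝ λ^n e^(−λΣtᵢ). Here n = 5 and Σtᵢ = 11.89 + 3.66 + 3.24 + 2.05 + 11.11 = 31.95.
Posterior ∝ λe^(−5λ) · λ^5e^(−31.95λ) = λ^6e^(−36.95λ), i.e. Gamma(7, 36.95).
Mode = (a−1)/b = 6/36.95 ≈ 0.1624.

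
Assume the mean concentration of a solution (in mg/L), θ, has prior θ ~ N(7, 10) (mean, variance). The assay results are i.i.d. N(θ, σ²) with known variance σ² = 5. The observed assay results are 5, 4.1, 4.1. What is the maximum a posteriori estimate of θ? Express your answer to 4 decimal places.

n = 3; x̄ = (5 + 4.1 + 4.1)/3 = 13.2/3 = 4.4.
For a Normal prior and Normal likelihood with known variance, the posterior is Normal; its mode equals its mean, the precision-weighted average.
Prior precision 1/σ₀² = 1/10 = 0.1; data precision n/σ² = 3/5 = 0.6.
θ̂ = (0.1·7 + 0.6·4.4) / (0.1 + 0.6) = 3.34/0.7 = 167/35 ≈ 4.7714.

θ̂_MAP = 4.7714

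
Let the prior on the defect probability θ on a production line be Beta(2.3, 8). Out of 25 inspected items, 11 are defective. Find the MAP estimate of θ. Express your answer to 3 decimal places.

Prior: Beta(2.3, 8).
Data: 11 successes in 25 trials. The binomial likelihood contributes θ^11(1−θ)^14, so the posterior is Beta(2.3+11, 8+14) = Beta(13.3, 22).
For Beta(a, b) with a, b > 1 the mode is (a−1)/(a+b−2) = 12.3/33.3 ≈ 0.369.

θ̂_MAP = 0.369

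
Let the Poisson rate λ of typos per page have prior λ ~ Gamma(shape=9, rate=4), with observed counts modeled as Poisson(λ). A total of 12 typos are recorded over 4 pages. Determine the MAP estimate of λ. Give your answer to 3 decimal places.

λ̂_MAP = 2.500

Σxᵢ = 12, n = 4.
Posterior ∝ λ^8e^(−4λ) · λ^12e^(−4λ) = λ^20e^(−8λ), i.e. Gamma(shape=21, rate=8).
The mode of a Gamma(a, b) with a ≥ 1 (shape–rate) is (a−1)/b = 20/8 ≈ 2.500.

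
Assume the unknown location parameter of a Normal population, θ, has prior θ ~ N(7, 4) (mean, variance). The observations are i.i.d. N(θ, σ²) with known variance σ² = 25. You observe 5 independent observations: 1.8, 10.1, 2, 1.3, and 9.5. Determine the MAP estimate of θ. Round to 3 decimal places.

n = 5; x̄ = (1.8 + 10.1 + 2 + 1.3 + 9.5)/5 = 24.7/5 = 4.94.
For a Normal prior and Normal likelihood with known variance, the posterior is Normal; its mode equals its mean, the precision-weighted average.
Prior precision 1/σ₀² = 1/4 = 0.25; data precision n/σ² = 5/25 = 0.2.
θ̂ = (0.25·7 + 0.2·4.94) / (0.25 + 0.2) = 2.738/0.45 = 1369/225 ≈ 6.084.

θ̂_MAP = 6.084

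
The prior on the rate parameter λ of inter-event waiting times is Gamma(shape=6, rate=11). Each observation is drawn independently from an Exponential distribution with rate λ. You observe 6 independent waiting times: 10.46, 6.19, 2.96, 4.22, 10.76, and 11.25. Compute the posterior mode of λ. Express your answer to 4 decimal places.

λ̂_MAP = 0.1935

The Exponential(rate=λ) likelihood is ∝ λ^n e^(−λΣtᵢ). Here n = 6 and Σtᵢ = 10.46 + 6.19 + 2.96 + 4.22 + 10.76 + 11.25 = 45.84.
Posterior ∝ λ^5e^(−11λ) · λ^6e^(−45.84λ) = λ^11e^(−56.84λ), i.e. Gamma(12, 56.84).
Mode = (a−1)/b = 11/56.84 ≈ 0.1935.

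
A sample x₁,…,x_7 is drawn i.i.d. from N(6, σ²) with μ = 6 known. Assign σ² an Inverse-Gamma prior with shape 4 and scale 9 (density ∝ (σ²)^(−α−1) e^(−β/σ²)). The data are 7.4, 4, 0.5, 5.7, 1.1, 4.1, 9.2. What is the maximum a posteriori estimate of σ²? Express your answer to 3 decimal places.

Sum of squared deviations about the known mean: SS = (7.4−6)² + (4−6)² + (0.5−6)² + (5.7−6)² + (1.1−6)² + (4.1−6)² + (9.2−6)² = 74.16.
The Normal likelihood contributes (σ²)^(−n/2) exp(−SS/(2σ²)), so the posterior is Inverse-Gamma(α + n/2, β + SS/2) = Inverse-Gamma(7.5, 46.08).
The mode of Inverse-Gamma(a, b) is b/(a+1) = 46.08/8.5 ≈ 5.421.

σ̂²_MAP = 5.421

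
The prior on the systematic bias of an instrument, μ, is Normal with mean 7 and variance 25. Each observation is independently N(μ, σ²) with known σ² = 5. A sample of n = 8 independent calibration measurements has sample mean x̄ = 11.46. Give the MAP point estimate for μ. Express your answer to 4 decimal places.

n = 8, x̄ = 11.46.
For a Normal prior and Normal likelihood with known variance, the posterior is Normal; its mode equals its mean, the precision-weighted average.
Prior precision 1/σ₀² = 1/25 = 0.04; data precision n/σ² = 8/5 = 1.6.
μ̂ = (0.04·7 + 1.6·11.46) / (0.04 + 1.6) = 18.616/1.64 = 2327/205 ≈ 11.3512.

μ̂_MAP = 11.3512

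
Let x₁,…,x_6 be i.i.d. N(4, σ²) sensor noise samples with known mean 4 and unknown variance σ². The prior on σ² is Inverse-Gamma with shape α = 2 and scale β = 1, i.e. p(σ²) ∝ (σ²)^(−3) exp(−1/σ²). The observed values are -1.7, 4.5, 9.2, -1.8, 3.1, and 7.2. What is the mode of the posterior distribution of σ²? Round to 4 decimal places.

Sum of squared deviations about the known mean: SS = (-1.7−4)² + (4.5−4)² + (9.2−4)² + (-1.8−4)² + (3.1−4)² + (7.2−4)² = 104.47.
The Normal likelihood contributes (σ²)^(−n/2) exp(−SS/(2σ²)), so the posterior is Inverse-Gamma(α + n/2, β + SS/2) = Inverse-Gamma(5, 53.235).
The mode of Inverse-Gamma(a, b) is b/(a+1) = 53.235/6 ≈ 8.8725.

σ̂²_MAP = 8.8725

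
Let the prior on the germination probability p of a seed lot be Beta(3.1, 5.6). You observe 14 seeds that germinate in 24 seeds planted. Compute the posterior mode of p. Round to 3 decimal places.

Prior: Beta(3.1, 5.6).
Data: 14 successes in 24 trials. The binomial likelihood contributes p^14(1−p)^10, so the posterior is Beta(3.1+14, 5.6+10) = Beta(17.1, 15.6).
For Beta(a, b) with a, b > 1 the mode is (a−1)/(a+b−2) = 16.1/30.7 ≈ 0.524.

p̂_MAP = 0.524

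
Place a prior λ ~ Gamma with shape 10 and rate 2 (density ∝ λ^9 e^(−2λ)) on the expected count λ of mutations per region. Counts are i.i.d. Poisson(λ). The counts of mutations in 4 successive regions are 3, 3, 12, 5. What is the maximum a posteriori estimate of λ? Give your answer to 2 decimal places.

λ̂_MAP = 5.33

Σxᵢ = 3+3+12+5 = 23, with n = 4.
Posterior ∝ λ^9e^(−2λ) · λ^23e^(−4λ) = λ^32e^(−6λ), i.e. Gamma(shape=33, rate=6).
The mode of a Gamma(a, b) with a ≥ 1 (shape–rate) is (a−1)/b = 32/6 ≈ 5.33.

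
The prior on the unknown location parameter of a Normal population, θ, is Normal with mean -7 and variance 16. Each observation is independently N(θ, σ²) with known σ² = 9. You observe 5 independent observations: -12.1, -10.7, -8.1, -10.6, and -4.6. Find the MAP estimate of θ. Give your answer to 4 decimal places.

θ̂_MAP = -8.9955

n = 5; x̄ = ((-12.1) + (-10.7) + (-8.1) + (-10.6) + (-4.6))/5 = -46.1/5 = -9.22.
For a Normal prior and Normal likelihood with known variance, the posterior is Normal; its mode equals its mean, the precision-weighted average.
Prior precision 1/σ₀² = 1/16 = 0.0625; data precision n/σ² = 5/9.
θ̂ = (0.0625·(-7) + (5/9)·(-9.22)) / (0.0625 + 5/9) = (-4003/720)/(89/144) = -4003/445 ≈ -8.9955.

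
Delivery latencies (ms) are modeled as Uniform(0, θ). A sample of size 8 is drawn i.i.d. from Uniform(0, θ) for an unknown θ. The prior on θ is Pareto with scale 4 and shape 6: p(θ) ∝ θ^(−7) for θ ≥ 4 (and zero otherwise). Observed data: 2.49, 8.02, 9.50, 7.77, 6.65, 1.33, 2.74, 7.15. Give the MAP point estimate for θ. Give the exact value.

θ̂_MAP = 9.50

The Uniform(0, θ) likelihood is θ^(−n) for θ ≥ max(xᵢ), zero otherwise. Here max(xᵢ) = 9.50.
Posterior ∝ θ^(−7) · θ^(−8) = θ^(−15) on θ ≥ max(4, 9.50) = 9.50.
This density is strictly decreasing in θ, so the posterior mode lies at the lower boundary of the support.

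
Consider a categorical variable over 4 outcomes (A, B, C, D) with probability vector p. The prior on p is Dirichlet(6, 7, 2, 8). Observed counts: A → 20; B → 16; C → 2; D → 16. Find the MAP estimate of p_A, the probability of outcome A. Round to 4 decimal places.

MAP estimate of p_A = 0.3425

The posterior is Dirichlet(αᵢ + nᵢ) = Dirichlet(26, 23, 4, 24).
For a Dirichlet(a₁,…,a_K) with all aᵢ > 1, the mode has j-th component (aⱼ − 1)/(Σaᵢ − K).
Here Σaᵢ = 77 and K = 4, so p_A = (26 − 1)/(77 − 4) = 25/73 ≈ 0.3425.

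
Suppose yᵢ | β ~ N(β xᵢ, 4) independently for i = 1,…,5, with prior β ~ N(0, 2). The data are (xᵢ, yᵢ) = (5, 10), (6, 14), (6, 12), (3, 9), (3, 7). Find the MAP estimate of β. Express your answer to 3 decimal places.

log p(β | y) = −Σ(yᵢ − βxᵢ)²/(2·4) − β²/(2·2) + const.
Setting the derivative to zero: Σxᵢ(yᵢ − βxᵢ)/4 − β/2 = 0, so β = Σxᵢyᵢ / (Σxᵢ² + σ²/τ²).
Σxᵢyᵢ = 5·10 + 6·14 + 6·12 + 3·9 + 3·7 = 254; Σxᵢ² = 115; σ²/τ² = 2.
β̂_MAP = 254 / (115 + 2) = 254/117 ≈ 2.171.

β̂_MAP = 2.171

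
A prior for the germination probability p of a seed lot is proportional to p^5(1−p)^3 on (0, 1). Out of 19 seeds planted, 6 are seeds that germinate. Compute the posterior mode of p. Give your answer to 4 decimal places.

p̂_MAP = 0.4074

The prior density ∝ p^5(1−p)^3 is the kernel of Beta(6, 4).
Data: 6 successes in 19 trials. The binomial likelihood contributes p^6(1−p)^13, so the posterior is Beta(6+6, 4+13) = Beta(12, 17).
For Beta(a, b) with a, b > 1 the mode is (a−1)/(a+b−2) = 11/27 ≈ 0.4074.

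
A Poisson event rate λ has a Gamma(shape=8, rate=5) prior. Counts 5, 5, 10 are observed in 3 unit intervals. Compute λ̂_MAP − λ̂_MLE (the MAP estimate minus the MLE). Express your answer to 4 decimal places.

Σxᵢ = 20. Posterior is Gamma(28, 8); MAP = (28−1)/8 = 27/8 ≈ 3.37500.
MLE = x̄ = 20/3 ≈ 6.66667.
Difference = 27/8 − 20/3 = -79/24 ≈ -3.2917.

MAP − MLE = -3.2917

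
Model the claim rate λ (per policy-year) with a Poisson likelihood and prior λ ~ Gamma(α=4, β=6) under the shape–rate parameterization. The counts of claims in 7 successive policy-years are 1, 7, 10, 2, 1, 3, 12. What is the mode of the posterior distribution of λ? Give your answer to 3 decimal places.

λ̂_MAP = 3.000

Σxᵢ = 1+7+10+2+1+3+12 = 36, with n = 7.
Posterior ∝ λ^3e^(−6λ) · λ^36e^(−7λ) = λ^39e^(−13λ), i.e. Gamma(shape=40, rate=13).
The mode of a Gamma(a, b) with a ≥ 1 (shape–rate) is (a−1)/b = 39/13 ≈ 3.000.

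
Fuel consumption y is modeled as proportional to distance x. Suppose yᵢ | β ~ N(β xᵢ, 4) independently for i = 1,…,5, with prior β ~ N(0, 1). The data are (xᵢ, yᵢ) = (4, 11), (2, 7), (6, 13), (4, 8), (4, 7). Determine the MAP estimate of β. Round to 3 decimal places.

log p(β | y) = −Σ(yᵢ − βxᵢ)²/(2·4) − β²/(2·1) + const.
Setting the derivative to zero: Σxᵢ(yᵢ − βxᵢ)/4 − β/1 = 0, so β = Σxᵢyᵢ / (Σxᵢ² + σ²/τ²).
Σxᵢyᵢ = 4·11 + 2·7 + 6·13 + 4·8 + 4·7 = 196; Σxᵢ² = 88; σ²/τ² = 4.
β̂_MAP = 196 / (88 + 4) = 196/92 ≈ 2.130.

β̂_MAP = 2.130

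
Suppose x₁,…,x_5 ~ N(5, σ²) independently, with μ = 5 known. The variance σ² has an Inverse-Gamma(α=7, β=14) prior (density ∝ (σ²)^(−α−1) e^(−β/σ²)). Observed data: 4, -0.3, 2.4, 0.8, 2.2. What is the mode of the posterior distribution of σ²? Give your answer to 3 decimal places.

σ̂²_MAP = 4.254

Sum of squared deviations about the known mean: SS = (4−5)² + (-0.3−5)² + (2.4−5)² + (0.8−5)² + (2.2−5)² = 61.33.
The Normal likelihood contributes (σ²)^(−n/2) exp(−SS/(2σ²)), so the posterior is Inverse-Gamma(α + n/2, β + SS/2) = Inverse-Gamma(9.5, 44.665).
The mode of Inverse-Gamma(a, b) is b/(a+1) = 44.665/10.5 ≈ 4.254.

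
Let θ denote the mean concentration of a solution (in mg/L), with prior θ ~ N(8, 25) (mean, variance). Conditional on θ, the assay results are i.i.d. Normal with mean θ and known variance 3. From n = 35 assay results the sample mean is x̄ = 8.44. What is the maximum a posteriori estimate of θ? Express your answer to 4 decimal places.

θ̂_MAP = 8.4385

n = 35, x̄ = 8.44.
For a Normal prior and Normal likelihood with known variance, the posterior is Normal; its mode equals its mean, the precision-weighted average.
Prior precision 1/σ₀² = 1/25 = 0.04; data precision n/σ² = 35/3.
θ̂ = (0.04·8 + (35/3)·8.44) / (0.04 + 35/3) = (7409/75)/(878/75) = 7409/878 ≈ 8.4385.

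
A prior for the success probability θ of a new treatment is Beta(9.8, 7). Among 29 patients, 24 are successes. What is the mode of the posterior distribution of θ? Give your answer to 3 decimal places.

Prior: Beta(9.8, 7).
Data: 24 successes in 29 trials. The binomial likelihood contributes θ^24(1−θ)^5, so the posterior is Beta(9.8+24, 7+5) = Beta(33.8, 12).
For Beta(a, b) with a, b > 1 the mode is (a−1)/(a+b−2) = 32.8/43.8 ≈ 0.749.

θ̂_MAP = 0.749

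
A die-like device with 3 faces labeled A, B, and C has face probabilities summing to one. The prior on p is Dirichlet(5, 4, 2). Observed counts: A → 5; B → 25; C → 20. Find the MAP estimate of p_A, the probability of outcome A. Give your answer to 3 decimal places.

MAP estimate of p_A = 0.155

The posterior is Dirichlet(αᵢ + nᵢ) = Dirichlet(10, 29, 22).
For a Dirichlet(a₁,…,a_K) with all aᵢ > 1, the mode has j-th component (aⱼ − 1)/(Σaᵢ − K).
Here Σaᵢ = 61 and K = 3, so p_A = (10 − 1)/(61 − 3) = 9/58 ≈ 0.155.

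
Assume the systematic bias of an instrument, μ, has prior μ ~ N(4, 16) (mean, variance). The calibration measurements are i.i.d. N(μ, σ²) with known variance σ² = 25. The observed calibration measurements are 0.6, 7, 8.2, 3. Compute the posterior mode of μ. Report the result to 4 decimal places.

n = 4; x̄ = (0.6 + 7 + 8.2 + 3)/4 = 18.8/4 = 4.7.
For a Normal prior and Normal likelihood with known variance, the posterior is Normal; its mode equals its mean, the precision-weighted average.
Prior precision 1/σ₀² = 1/16 = 0.0625; data precision n/σ² = 4/25 = 0.16.
μ̂ = (0.0625·4 + 0.16·4.7) / (0.0625 + 0.16) = 1.002/0.2225 = 2004/445 ≈ 4.5034.

μ̂_MAP = 4.5034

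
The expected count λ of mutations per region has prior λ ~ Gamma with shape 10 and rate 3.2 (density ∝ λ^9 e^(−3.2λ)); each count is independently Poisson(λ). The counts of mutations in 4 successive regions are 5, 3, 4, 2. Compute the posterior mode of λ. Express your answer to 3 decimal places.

λ̂_MAP = 3.194

Σxᵢ = 5+3+4+2 = 14, with n = 4.
Posterior ∝ λ^9e^(−3.2λ) · λ^14e^(−4λ) = λ^23e^(−7.2λ), i.e. Gamma(shape=24, rate=7.2).
The mode of a Gamma(a, b) with a ≥ 1 (shape–rate) is (a−1)/b = 23/7.2 ≈ 3.194.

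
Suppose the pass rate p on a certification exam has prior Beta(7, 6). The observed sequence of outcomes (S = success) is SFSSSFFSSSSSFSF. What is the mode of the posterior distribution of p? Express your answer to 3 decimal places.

p̂_MAP = 0.615

Prior: Beta(7, 6).
Data: 10 successes in 15 trials (from the sequence). The binomial likelihood contributes p^10(1−p)^5, so the posterior is Beta(7+10, 6+5) = Beta(17, 11).
For Beta(a, b) with a, b > 1 the mode is (a−1)/(a+b−2) = 16/26 ≈ 0.615.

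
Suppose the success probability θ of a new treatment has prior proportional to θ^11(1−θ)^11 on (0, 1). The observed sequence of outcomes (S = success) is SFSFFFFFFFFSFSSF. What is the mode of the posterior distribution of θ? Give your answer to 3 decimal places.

θ̂_MAP = 0.421

The prior density ∝ θ^11(1−θ)^11 is the kernel of Beta(12, 12).
Data: 5 successes in 16 trials (from the sequence). The binomial likelihood contributes θ^5(1−θ)^11, so the posterior is Beta(12+5, 12+11) = Beta(17, 23).
For Beta(a, b) with a, b > 1 the mode is (a−1)/(a+b−2) = 16/38 ≈ 0.421.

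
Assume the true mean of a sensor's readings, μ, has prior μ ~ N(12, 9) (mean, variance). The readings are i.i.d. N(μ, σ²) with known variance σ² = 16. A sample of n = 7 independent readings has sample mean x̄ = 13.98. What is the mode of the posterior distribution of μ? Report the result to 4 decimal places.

n = 7, x̄ = 13.98.
For a Normal prior and Normal likelihood with known variance, the posterior is Normal; its mode equals its mean, the precision-weighted average.
Prior precision 1/σ₀² = 1/9; data precision n/σ² = 7/16 = 0.4375.
μ̂ = ((1/9)·12 + 0.4375·13.98) / (1/9 + 0.4375) = (17879/2400)/(79/144) = 53637/3950 ≈ 13.5790.

μ̂_MAP = 13.5790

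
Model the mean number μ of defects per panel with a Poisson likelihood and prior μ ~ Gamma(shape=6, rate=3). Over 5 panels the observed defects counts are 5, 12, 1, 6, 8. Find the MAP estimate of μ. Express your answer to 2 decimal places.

Σxᵢ = 5+12+1+6+8 = 32, with n = 5.
Posterior ∝ μ^5e^(−3μ) · μ^32e^(−5μ) = μ^37e^(−8μ), i.e. Gamma(shape=38, rate=8).
The mode of a Gamma(a, b) with a ≥ 1 (shape–rate) is (a−1)/b = 37/8 ≈ 4.63.

μ̂_MAP = 4.63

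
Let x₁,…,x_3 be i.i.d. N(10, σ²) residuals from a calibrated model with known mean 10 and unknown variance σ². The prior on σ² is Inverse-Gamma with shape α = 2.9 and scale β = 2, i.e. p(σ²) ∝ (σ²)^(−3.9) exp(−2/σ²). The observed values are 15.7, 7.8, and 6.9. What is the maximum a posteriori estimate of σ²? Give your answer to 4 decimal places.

σ̂²_MAP = 4.7167

Sum of squared deviations about the known mean: SS = (15.7−10)² + (7.8−10)² + (6.9−10)² = 46.94.
The Normal likelihood contributes (σ²)^(−n/2) exp(−SS/(2σ²)), so the posterior is Inverse-Gamma(α + n/2, β + SS/2) = Inverse-Gamma(4.4, 25.47).
The mode of Inverse-Gamma(a, b) is b/(a+1) = 25.47/5.4 ≈ 4.7167.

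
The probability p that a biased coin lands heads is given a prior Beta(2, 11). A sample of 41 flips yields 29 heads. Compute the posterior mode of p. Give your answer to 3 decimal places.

p̂_MAP = 0.577

Prior: Beta(2, 11).
Data: 29 successes in 41 trials. The binomial likelihood contributes p^29(1−p)^12, so the posterior is Beta(2+29, 11+12) = Beta(31, 23).
For Beta(a, b) with a, b > 1 the mode is (a−1)/(a+b−2) = 30/52 ≈ 0.577.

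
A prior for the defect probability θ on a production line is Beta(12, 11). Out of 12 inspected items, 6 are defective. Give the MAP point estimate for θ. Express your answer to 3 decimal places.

θ̂_MAP = 0.515

Prior: Beta(12, 11).
Data: 6 successes in 12 trials. The binomial likelihood contributes θ^6(1−θ)^6, so the posterior is Beta(12+6, 11+6) = Beta(18, 17).
For Beta(a, b) with a, b > 1 the mode is (a−1)/(a+b−2) = 17/33 ≈ 0.515.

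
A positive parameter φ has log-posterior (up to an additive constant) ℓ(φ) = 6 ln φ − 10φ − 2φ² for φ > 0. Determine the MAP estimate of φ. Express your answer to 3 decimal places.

φ̂_MAP = 0.500

ℓ'(φ) = 6/φ − 10 − 4φ. Setting this to zero and multiplying by φ: 4φ² + 10φ − 6 = 0.
φ = (−10 + √(10² + 4·4·6)) / (2·4) = (−10 + √196) / 8 = (−10 + 14)/8 = 1/2.
ℓ''(φ) = −6/φ² − 4 < 0, confirming a maximum.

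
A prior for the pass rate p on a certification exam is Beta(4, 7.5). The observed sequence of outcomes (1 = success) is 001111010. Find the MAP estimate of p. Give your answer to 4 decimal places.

p̂_MAP = 0.4324

Prior: Beta(4, 7.5).
Data: 5 successes in 9 trials (from the sequence). The binomial likelihood contributes p^5(1−p)^4, so the posterior is Beta(4+5, 7.5+4) = Beta(9, 11.5).
For Beta(a, b) with a, b > 1 the mode is (a−1)/(a+b−2) = 8/18.5 ≈ 0.4324.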